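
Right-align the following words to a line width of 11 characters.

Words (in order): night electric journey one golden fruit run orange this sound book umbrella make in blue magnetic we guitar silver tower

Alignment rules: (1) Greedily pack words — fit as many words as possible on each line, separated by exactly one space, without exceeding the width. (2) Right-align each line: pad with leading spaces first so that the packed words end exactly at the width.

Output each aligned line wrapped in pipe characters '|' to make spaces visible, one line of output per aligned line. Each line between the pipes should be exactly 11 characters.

Answer: |      night|
|   electric|
|journey one|
|     golden|
|  fruit run|
|orange this|
| sound book|
|   umbrella|
|    make in|
|       blue|
|magnetic we|
|     guitar|
|     silver|
|      tower|

Derivation:
Line 1: ['night'] (min_width=5, slack=6)
Line 2: ['electric'] (min_width=8, slack=3)
Line 3: ['journey', 'one'] (min_width=11, slack=0)
Line 4: ['golden'] (min_width=6, slack=5)
Line 5: ['fruit', 'run'] (min_width=9, slack=2)
Line 6: ['orange', 'this'] (min_width=11, slack=0)
Line 7: ['sound', 'book'] (min_width=10, slack=1)
Line 8: ['umbrella'] (min_width=8, slack=3)
Line 9: ['make', 'in'] (min_width=7, slack=4)
Line 10: ['blue'] (min_width=4, slack=7)
Line 11: ['magnetic', 'we'] (min_width=11, slack=0)
Line 12: ['guitar'] (min_width=6, slack=5)
Line 13: ['silver'] (min_width=6, slack=5)
Line 14: ['tower'] (min_width=5, slack=6)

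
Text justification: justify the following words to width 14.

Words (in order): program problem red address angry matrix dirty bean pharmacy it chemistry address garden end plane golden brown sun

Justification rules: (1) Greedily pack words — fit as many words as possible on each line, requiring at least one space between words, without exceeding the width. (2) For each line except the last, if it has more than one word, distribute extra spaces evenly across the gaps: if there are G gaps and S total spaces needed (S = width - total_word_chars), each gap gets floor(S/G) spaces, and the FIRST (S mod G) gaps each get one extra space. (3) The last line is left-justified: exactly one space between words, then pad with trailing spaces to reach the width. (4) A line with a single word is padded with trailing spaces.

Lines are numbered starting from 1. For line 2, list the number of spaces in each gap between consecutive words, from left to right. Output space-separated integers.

Line 1: ['program'] (min_width=7, slack=7)
Line 2: ['problem', 'red'] (min_width=11, slack=3)
Line 3: ['address', 'angry'] (min_width=13, slack=1)
Line 4: ['matrix', 'dirty'] (min_width=12, slack=2)
Line 5: ['bean', 'pharmacy'] (min_width=13, slack=1)
Line 6: ['it', 'chemistry'] (min_width=12, slack=2)
Line 7: ['address', 'garden'] (min_width=14, slack=0)
Line 8: ['end', 'plane'] (min_width=9, slack=5)
Line 9: ['golden', 'brown'] (min_width=12, slack=2)
Line 10: ['sun'] (min_width=3, slack=11)

Answer: 4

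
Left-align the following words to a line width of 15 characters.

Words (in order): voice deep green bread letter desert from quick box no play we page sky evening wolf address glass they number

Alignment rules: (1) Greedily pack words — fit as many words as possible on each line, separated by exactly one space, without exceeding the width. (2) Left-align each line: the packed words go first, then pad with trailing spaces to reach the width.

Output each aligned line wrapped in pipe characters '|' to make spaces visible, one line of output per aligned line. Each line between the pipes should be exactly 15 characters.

Line 1: ['voice', 'deep'] (min_width=10, slack=5)
Line 2: ['green', 'bread'] (min_width=11, slack=4)
Line 3: ['letter', 'desert'] (min_width=13, slack=2)
Line 4: ['from', 'quick', 'box'] (min_width=14, slack=1)
Line 5: ['no', 'play', 'we', 'page'] (min_width=15, slack=0)
Line 6: ['sky', 'evening'] (min_width=11, slack=4)
Line 7: ['wolf', 'address'] (min_width=12, slack=3)
Line 8: ['glass', 'they'] (min_width=10, slack=5)
Line 9: ['number'] (min_width=6, slack=9)

Answer: |voice deep     |
|green bread    |
|letter desert  |
|from quick box |
|no play we page|
|sky evening    |
|wolf address   |
|glass they     |
|number         |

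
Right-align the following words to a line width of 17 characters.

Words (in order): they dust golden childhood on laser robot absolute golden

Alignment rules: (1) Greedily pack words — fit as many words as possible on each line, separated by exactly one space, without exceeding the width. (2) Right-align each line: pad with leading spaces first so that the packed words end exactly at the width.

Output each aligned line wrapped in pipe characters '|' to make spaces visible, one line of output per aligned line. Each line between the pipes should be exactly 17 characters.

Answer: | they dust golden|
|     childhood on|
|      laser robot|
|  absolute golden|

Derivation:
Line 1: ['they', 'dust', 'golden'] (min_width=16, slack=1)
Line 2: ['childhood', 'on'] (min_width=12, slack=5)
Line 3: ['laser', 'robot'] (min_width=11, slack=6)
Line 4: ['absolute', 'golden'] (min_width=15, slack=2)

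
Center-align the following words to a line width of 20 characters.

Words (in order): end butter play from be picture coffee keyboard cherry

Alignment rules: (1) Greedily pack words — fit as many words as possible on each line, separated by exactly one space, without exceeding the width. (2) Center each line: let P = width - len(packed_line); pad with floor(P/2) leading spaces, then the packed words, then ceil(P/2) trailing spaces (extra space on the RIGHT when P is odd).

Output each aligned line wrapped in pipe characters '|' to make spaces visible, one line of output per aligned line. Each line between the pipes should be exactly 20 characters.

Answer: |end butter play from|
| be picture coffee  |
|  keyboard cherry   |

Derivation:
Line 1: ['end', 'butter', 'play', 'from'] (min_width=20, slack=0)
Line 2: ['be', 'picture', 'coffee'] (min_width=17, slack=3)
Line 3: ['keyboard', 'cherry'] (min_width=15, slack=5)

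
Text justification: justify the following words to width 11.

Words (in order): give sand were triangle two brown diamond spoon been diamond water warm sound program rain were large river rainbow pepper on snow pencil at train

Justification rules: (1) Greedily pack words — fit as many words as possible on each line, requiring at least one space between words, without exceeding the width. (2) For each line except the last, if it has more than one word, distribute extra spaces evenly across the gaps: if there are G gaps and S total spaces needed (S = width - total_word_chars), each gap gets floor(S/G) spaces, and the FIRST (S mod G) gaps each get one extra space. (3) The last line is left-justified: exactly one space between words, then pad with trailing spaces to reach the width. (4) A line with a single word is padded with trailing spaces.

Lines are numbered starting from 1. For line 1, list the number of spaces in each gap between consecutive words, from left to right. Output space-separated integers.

Answer: 3

Derivation:
Line 1: ['give', 'sand'] (min_width=9, slack=2)
Line 2: ['were'] (min_width=4, slack=7)
Line 3: ['triangle'] (min_width=8, slack=3)
Line 4: ['two', 'brown'] (min_width=9, slack=2)
Line 5: ['diamond'] (min_width=7, slack=4)
Line 6: ['spoon', 'been'] (min_width=10, slack=1)
Line 7: ['diamond'] (min_width=7, slack=4)
Line 8: ['water', 'warm'] (min_width=10, slack=1)
Line 9: ['sound'] (min_width=5, slack=6)
Line 10: ['program'] (min_width=7, slack=4)
Line 11: ['rain', 'were'] (min_width=9, slack=2)
Line 12: ['large', 'river'] (min_width=11, slack=0)
Line 13: ['rainbow'] (min_width=7, slack=4)
Line 14: ['pepper', 'on'] (min_width=9, slack=2)
Line 15: ['snow', 'pencil'] (min_width=11, slack=0)
Line 16: ['at', 'train'] (min_width=8, slack=3)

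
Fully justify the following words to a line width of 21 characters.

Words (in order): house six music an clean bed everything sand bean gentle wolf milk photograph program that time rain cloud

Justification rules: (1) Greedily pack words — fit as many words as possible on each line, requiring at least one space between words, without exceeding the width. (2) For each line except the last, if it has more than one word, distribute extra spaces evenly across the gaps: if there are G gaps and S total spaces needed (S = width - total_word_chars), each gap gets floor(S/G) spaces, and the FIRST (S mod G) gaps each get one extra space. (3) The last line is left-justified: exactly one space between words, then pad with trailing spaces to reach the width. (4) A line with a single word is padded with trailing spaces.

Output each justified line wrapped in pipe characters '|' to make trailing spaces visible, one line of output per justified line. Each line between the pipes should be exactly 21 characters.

Line 1: ['house', 'six', 'music', 'an'] (min_width=18, slack=3)
Line 2: ['clean', 'bed', 'everything'] (min_width=20, slack=1)
Line 3: ['sand', 'bean', 'gentle', 'wolf'] (min_width=21, slack=0)
Line 4: ['milk', 'photograph'] (min_width=15, slack=6)
Line 5: ['program', 'that', 'time'] (min_width=17, slack=4)
Line 6: ['rain', 'cloud'] (min_width=10, slack=11)

Answer: |house  six  music  an|
|clean  bed everything|
|sand bean gentle wolf|
|milk       photograph|
|program   that   time|
|rain cloud           |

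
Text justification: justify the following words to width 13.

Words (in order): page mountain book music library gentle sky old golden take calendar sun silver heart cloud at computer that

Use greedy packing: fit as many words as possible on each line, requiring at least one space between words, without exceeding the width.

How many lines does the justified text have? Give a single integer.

Answer: 10

Derivation:
Line 1: ['page', 'mountain'] (min_width=13, slack=0)
Line 2: ['book', 'music'] (min_width=10, slack=3)
Line 3: ['library'] (min_width=7, slack=6)
Line 4: ['gentle', 'sky'] (min_width=10, slack=3)
Line 5: ['old', 'golden'] (min_width=10, slack=3)
Line 6: ['take', 'calendar'] (min_width=13, slack=0)
Line 7: ['sun', 'silver'] (min_width=10, slack=3)
Line 8: ['heart', 'cloud'] (min_width=11, slack=2)
Line 9: ['at', 'computer'] (min_width=11, slack=2)
Line 10: ['that'] (min_width=4, slack=9)
Total lines: 10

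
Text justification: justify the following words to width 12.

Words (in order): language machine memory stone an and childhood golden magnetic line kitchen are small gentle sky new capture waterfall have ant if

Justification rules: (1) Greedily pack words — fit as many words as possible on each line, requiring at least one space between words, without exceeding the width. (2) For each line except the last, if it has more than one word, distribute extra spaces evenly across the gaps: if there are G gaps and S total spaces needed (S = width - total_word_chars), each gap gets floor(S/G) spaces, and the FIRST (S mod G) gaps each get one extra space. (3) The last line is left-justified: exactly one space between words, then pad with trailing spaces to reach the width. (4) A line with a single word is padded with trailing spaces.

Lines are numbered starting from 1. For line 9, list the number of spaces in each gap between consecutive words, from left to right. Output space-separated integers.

Answer: 4

Derivation:
Line 1: ['language'] (min_width=8, slack=4)
Line 2: ['machine'] (min_width=7, slack=5)
Line 3: ['memory', 'stone'] (min_width=12, slack=0)
Line 4: ['an', 'and'] (min_width=6, slack=6)
Line 5: ['childhood'] (min_width=9, slack=3)
Line 6: ['golden'] (min_width=6, slack=6)
Line 7: ['magnetic'] (min_width=8, slack=4)
Line 8: ['line', 'kitchen'] (min_width=12, slack=0)
Line 9: ['are', 'small'] (min_width=9, slack=3)
Line 10: ['gentle', 'sky'] (min_width=10, slack=2)
Line 11: ['new', 'capture'] (min_width=11, slack=1)
Line 12: ['waterfall'] (min_width=9, slack=3)
Line 13: ['have', 'ant', 'if'] (min_width=11, slack=1)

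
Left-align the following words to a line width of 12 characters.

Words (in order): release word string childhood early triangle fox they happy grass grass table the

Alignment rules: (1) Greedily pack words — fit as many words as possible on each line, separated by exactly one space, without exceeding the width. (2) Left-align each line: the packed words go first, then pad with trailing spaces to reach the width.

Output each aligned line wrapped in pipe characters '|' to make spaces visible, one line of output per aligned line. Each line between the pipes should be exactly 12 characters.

Answer: |release word|
|string      |
|childhood   |
|early       |
|triangle fox|
|they happy  |
|grass grass |
|table the   |

Derivation:
Line 1: ['release', 'word'] (min_width=12, slack=0)
Line 2: ['string'] (min_width=6, slack=6)
Line 3: ['childhood'] (min_width=9, slack=3)
Line 4: ['early'] (min_width=5, slack=7)
Line 5: ['triangle', 'fox'] (min_width=12, slack=0)
Line 6: ['they', 'happy'] (min_width=10, slack=2)
Line 7: ['grass', 'grass'] (min_width=11, slack=1)
Line 8: ['table', 'the'] (min_width=9, slack=3)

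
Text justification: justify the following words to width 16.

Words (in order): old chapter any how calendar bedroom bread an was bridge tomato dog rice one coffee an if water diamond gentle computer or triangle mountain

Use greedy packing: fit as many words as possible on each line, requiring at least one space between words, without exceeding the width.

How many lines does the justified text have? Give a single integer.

Line 1: ['old', 'chapter', 'any'] (min_width=15, slack=1)
Line 2: ['how', 'calendar'] (min_width=12, slack=4)
Line 3: ['bedroom', 'bread', 'an'] (min_width=16, slack=0)
Line 4: ['was', 'bridge'] (min_width=10, slack=6)
Line 5: ['tomato', 'dog', 'rice'] (min_width=15, slack=1)
Line 6: ['one', 'coffee', 'an', 'if'] (min_width=16, slack=0)
Line 7: ['water', 'diamond'] (min_width=13, slack=3)
Line 8: ['gentle', 'computer'] (min_width=15, slack=1)
Line 9: ['or', 'triangle'] (min_width=11, slack=5)
Line 10: ['mountain'] (min_width=8, slack=8)
Total lines: 10

Answer: 10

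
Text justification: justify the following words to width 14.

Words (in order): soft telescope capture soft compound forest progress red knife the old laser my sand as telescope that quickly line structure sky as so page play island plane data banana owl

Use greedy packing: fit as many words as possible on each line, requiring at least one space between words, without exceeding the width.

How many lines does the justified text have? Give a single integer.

Line 1: ['soft', 'telescope'] (min_width=14, slack=0)
Line 2: ['capture', 'soft'] (min_width=12, slack=2)
Line 3: ['compound'] (min_width=8, slack=6)
Line 4: ['forest'] (min_width=6, slack=8)
Line 5: ['progress', 'red'] (min_width=12, slack=2)
Line 6: ['knife', 'the', 'old'] (min_width=13, slack=1)
Line 7: ['laser', 'my', 'sand'] (min_width=13, slack=1)
Line 8: ['as', 'telescope'] (min_width=12, slack=2)
Line 9: ['that', 'quickly'] (min_width=12, slack=2)
Line 10: ['line', 'structure'] (min_width=14, slack=0)
Line 11: ['sky', 'as', 'so', 'page'] (min_width=14, slack=0)
Line 12: ['play', 'island'] (min_width=11, slack=3)
Line 13: ['plane', 'data'] (min_width=10, slack=4)
Line 14: ['banana', 'owl'] (min_width=10, slack=4)
Total lines: 14

Answer: 14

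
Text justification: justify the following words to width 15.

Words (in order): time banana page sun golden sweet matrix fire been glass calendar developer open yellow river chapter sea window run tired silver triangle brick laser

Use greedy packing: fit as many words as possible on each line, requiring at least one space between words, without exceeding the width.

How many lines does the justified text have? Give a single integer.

Answer: 12

Derivation:
Line 1: ['time', 'banana'] (min_width=11, slack=4)
Line 2: ['page', 'sun', 'golden'] (min_width=15, slack=0)
Line 3: ['sweet', 'matrix'] (min_width=12, slack=3)
Line 4: ['fire', 'been', 'glass'] (min_width=15, slack=0)
Line 5: ['calendar'] (min_width=8, slack=7)
Line 6: ['developer', 'open'] (min_width=14, slack=1)
Line 7: ['yellow', 'river'] (min_width=12, slack=3)
Line 8: ['chapter', 'sea'] (min_width=11, slack=4)
Line 9: ['window', 'run'] (min_width=10, slack=5)
Line 10: ['tired', 'silver'] (min_width=12, slack=3)
Line 11: ['triangle', 'brick'] (min_width=14, slack=1)
Line 12: ['laser'] (min_width=5, slack=10)
Total lines: 12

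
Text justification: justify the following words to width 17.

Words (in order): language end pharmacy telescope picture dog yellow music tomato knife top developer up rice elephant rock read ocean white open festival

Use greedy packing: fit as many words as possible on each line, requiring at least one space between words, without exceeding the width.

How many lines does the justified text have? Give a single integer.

Answer: 9

Derivation:
Line 1: ['language', 'end'] (min_width=12, slack=5)
Line 2: ['pharmacy'] (min_width=8, slack=9)
Line 3: ['telescope', 'picture'] (min_width=17, slack=0)
Line 4: ['dog', 'yellow', 'music'] (min_width=16, slack=1)
Line 5: ['tomato', 'knife', 'top'] (min_width=16, slack=1)
Line 6: ['developer', 'up', 'rice'] (min_width=17, slack=0)
Line 7: ['elephant', 'rock'] (min_width=13, slack=4)
Line 8: ['read', 'ocean', 'white'] (min_width=16, slack=1)
Line 9: ['open', 'festival'] (min_width=13, slack=4)
Total lines: 9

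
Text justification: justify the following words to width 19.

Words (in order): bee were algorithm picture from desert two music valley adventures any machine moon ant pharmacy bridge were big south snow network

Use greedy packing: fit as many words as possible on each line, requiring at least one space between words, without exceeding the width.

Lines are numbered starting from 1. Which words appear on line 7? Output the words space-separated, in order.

Answer: were big south snow

Derivation:
Line 1: ['bee', 'were', 'algorithm'] (min_width=18, slack=1)
Line 2: ['picture', 'from', 'desert'] (min_width=19, slack=0)
Line 3: ['two', 'music', 'valley'] (min_width=16, slack=3)
Line 4: ['adventures', 'any'] (min_width=14, slack=5)
Line 5: ['machine', 'moon', 'ant'] (min_width=16, slack=3)
Line 6: ['pharmacy', 'bridge'] (min_width=15, slack=4)
Line 7: ['were', 'big', 'south', 'snow'] (min_width=19, slack=0)
Line 8: ['network'] (min_width=7, slack=12)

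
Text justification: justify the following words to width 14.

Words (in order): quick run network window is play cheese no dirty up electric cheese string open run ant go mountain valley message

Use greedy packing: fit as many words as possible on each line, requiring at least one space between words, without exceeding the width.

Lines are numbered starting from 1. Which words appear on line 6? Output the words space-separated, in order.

Answer: cheese string

Derivation:
Line 1: ['quick', 'run'] (min_width=9, slack=5)
Line 2: ['network', 'window'] (min_width=14, slack=0)
Line 3: ['is', 'play', 'cheese'] (min_width=14, slack=0)
Line 4: ['no', 'dirty', 'up'] (min_width=11, slack=3)
Line 5: ['electric'] (min_width=8, slack=6)
Line 6: ['cheese', 'string'] (min_width=13, slack=1)
Line 7: ['open', 'run', 'ant'] (min_width=12, slack=2)
Line 8: ['go', 'mountain'] (min_width=11, slack=3)
Line 9: ['valley', 'message'] (min_width=14, slack=0)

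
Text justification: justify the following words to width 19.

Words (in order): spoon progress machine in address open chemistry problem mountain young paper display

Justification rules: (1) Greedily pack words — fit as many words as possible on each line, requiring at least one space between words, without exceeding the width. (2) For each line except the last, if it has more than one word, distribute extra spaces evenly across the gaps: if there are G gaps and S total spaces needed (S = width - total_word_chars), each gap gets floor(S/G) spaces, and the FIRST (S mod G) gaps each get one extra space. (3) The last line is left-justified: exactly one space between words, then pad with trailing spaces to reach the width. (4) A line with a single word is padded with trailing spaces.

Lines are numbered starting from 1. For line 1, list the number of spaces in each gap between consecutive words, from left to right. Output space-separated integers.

Answer: 6

Derivation:
Line 1: ['spoon', 'progress'] (min_width=14, slack=5)
Line 2: ['machine', 'in', 'address'] (min_width=18, slack=1)
Line 3: ['open', 'chemistry'] (min_width=14, slack=5)
Line 4: ['problem', 'mountain'] (min_width=16, slack=3)
Line 5: ['young', 'paper', 'display'] (min_width=19, slack=0)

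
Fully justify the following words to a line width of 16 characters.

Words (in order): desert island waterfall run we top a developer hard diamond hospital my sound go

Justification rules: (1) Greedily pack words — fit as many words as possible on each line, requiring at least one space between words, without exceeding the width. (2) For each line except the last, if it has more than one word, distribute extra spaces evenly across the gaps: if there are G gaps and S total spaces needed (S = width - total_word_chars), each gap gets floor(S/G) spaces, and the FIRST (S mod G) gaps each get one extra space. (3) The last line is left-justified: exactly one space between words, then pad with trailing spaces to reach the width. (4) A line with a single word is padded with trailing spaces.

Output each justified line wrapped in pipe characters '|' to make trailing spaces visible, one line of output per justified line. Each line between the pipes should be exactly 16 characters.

Line 1: ['desert', 'island'] (min_width=13, slack=3)
Line 2: ['waterfall', 'run', 'we'] (min_width=16, slack=0)
Line 3: ['top', 'a', 'developer'] (min_width=15, slack=1)
Line 4: ['hard', 'diamond'] (min_width=12, slack=4)
Line 5: ['hospital', 'my'] (min_width=11, slack=5)
Line 6: ['sound', 'go'] (min_width=8, slack=8)

Answer: |desert    island|
|waterfall run we|
|top  a developer|
|hard     diamond|
|hospital      my|
|sound go        |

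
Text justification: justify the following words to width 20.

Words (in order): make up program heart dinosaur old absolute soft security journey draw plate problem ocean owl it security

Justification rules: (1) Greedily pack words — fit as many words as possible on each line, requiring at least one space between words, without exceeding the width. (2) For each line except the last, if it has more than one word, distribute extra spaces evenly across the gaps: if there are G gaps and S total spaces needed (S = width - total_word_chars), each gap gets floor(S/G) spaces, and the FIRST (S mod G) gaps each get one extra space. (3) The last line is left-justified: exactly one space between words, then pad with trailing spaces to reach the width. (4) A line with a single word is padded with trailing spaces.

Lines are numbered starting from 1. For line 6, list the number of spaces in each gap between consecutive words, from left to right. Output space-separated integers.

Answer: 5 5

Derivation:
Line 1: ['make', 'up', 'program'] (min_width=15, slack=5)
Line 2: ['heart', 'dinosaur', 'old'] (min_width=18, slack=2)
Line 3: ['absolute', 'soft'] (min_width=13, slack=7)
Line 4: ['security', 'journey'] (min_width=16, slack=4)
Line 5: ['draw', 'plate', 'problem'] (min_width=18, slack=2)
Line 6: ['ocean', 'owl', 'it'] (min_width=12, slack=8)
Line 7: ['security'] (min_width=8, slack=12)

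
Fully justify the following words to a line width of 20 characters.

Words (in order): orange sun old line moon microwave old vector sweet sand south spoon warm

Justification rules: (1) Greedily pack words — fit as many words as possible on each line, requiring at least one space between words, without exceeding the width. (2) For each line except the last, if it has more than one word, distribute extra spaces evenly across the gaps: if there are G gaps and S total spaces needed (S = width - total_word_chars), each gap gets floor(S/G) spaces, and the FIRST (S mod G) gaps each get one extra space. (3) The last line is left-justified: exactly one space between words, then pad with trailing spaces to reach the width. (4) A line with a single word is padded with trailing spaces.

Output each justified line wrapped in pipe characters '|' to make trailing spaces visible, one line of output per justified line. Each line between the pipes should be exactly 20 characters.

Line 1: ['orange', 'sun', 'old', 'line'] (min_width=19, slack=1)
Line 2: ['moon', 'microwave', 'old'] (min_width=18, slack=2)
Line 3: ['vector', 'sweet', 'sand'] (min_width=17, slack=3)
Line 4: ['south', 'spoon', 'warm'] (min_width=16, slack=4)

Answer: |orange  sun old line|
|moon  microwave  old|
|vector   sweet  sand|
|south spoon warm    |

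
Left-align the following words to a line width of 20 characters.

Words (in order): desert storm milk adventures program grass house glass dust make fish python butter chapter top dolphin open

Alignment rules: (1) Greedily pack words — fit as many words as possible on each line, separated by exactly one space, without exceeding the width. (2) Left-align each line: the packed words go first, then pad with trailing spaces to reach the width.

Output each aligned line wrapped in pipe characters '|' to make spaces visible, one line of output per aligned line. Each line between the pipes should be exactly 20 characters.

Line 1: ['desert', 'storm', 'milk'] (min_width=17, slack=3)
Line 2: ['adventures', 'program'] (min_width=18, slack=2)
Line 3: ['grass', 'house', 'glass'] (min_width=17, slack=3)
Line 4: ['dust', 'make', 'fish'] (min_width=14, slack=6)
Line 5: ['python', 'butter'] (min_width=13, slack=7)
Line 6: ['chapter', 'top', 'dolphin'] (min_width=19, slack=1)
Line 7: ['open'] (min_width=4, slack=16)

Answer: |desert storm milk   |
|adventures program  |
|grass house glass   |
|dust make fish      |
|python butter       |
|chapter top dolphin |
|open                |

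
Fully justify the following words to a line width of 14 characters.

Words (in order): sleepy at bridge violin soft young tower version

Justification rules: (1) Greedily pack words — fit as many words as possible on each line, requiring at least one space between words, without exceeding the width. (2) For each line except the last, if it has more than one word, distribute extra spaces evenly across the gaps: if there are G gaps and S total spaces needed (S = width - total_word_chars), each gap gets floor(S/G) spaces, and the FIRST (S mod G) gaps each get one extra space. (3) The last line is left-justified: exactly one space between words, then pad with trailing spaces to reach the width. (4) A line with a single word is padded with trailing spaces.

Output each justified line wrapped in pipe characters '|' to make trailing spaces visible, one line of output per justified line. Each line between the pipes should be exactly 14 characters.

Answer: |sleepy      at|
|bridge  violin|
|soft     young|
|tower version |

Derivation:
Line 1: ['sleepy', 'at'] (min_width=9, slack=5)
Line 2: ['bridge', 'violin'] (min_width=13, slack=1)
Line 3: ['soft', 'young'] (min_width=10, slack=4)
Line 4: ['tower', 'version'] (min_width=13, slack=1)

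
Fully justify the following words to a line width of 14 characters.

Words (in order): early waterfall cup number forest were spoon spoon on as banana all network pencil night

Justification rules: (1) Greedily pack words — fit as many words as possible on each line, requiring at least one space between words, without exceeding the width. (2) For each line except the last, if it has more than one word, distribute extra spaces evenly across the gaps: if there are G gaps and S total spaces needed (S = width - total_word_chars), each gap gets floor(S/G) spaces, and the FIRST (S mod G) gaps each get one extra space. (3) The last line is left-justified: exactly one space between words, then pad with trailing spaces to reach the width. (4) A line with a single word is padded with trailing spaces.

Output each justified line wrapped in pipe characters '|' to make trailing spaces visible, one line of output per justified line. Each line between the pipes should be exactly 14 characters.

Line 1: ['early'] (min_width=5, slack=9)
Line 2: ['waterfall', 'cup'] (min_width=13, slack=1)
Line 3: ['number', 'forest'] (min_width=13, slack=1)
Line 4: ['were', 'spoon'] (min_width=10, slack=4)
Line 5: ['spoon', 'on', 'as'] (min_width=11, slack=3)
Line 6: ['banana', 'all'] (min_width=10, slack=4)
Line 7: ['network', 'pencil'] (min_width=14, slack=0)
Line 8: ['night'] (min_width=5, slack=9)

Answer: |early         |
|waterfall  cup|
|number  forest|
|were     spoon|
|spoon   on  as|
|banana     all|
|network pencil|
|night         |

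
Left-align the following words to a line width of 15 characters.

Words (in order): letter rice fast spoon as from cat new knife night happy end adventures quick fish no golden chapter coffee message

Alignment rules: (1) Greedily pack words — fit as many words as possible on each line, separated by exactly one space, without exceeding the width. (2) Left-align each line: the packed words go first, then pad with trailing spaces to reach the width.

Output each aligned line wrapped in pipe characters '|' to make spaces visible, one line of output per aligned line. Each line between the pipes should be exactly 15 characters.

Line 1: ['letter', 'rice'] (min_width=11, slack=4)
Line 2: ['fast', 'spoon', 'as'] (min_width=13, slack=2)
Line 3: ['from', 'cat', 'new'] (min_width=12, slack=3)
Line 4: ['knife', 'night'] (min_width=11, slack=4)
Line 5: ['happy', 'end'] (min_width=9, slack=6)
Line 6: ['adventures'] (min_width=10, slack=5)
Line 7: ['quick', 'fish', 'no'] (min_width=13, slack=2)
Line 8: ['golden', 'chapter'] (min_width=14, slack=1)
Line 9: ['coffee', 'message'] (min_width=14, slack=1)

Answer: |letter rice    |
|fast spoon as  |
|from cat new   |
|knife night    |
|happy end      |
|adventures     |
|quick fish no  |
|golden chapter |
|coffee message |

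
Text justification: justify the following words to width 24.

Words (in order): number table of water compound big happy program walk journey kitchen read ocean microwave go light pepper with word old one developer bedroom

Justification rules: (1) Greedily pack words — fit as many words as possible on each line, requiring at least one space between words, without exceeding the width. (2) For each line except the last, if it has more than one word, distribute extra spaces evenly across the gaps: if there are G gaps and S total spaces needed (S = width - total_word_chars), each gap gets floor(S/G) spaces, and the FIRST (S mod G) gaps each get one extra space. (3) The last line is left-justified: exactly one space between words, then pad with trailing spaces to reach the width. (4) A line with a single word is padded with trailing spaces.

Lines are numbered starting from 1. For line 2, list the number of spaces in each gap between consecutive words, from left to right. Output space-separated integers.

Answer: 4 4

Derivation:
Line 1: ['number', 'table', 'of', 'water'] (min_width=21, slack=3)
Line 2: ['compound', 'big', 'happy'] (min_width=18, slack=6)
Line 3: ['program', 'walk', 'journey'] (min_width=20, slack=4)
Line 4: ['kitchen', 'read', 'ocean'] (min_width=18, slack=6)
Line 5: ['microwave', 'go', 'light'] (min_width=18, slack=6)
Line 6: ['pepper', 'with', 'word', 'old', 'one'] (min_width=24, slack=0)
Line 7: ['developer', 'bedroom'] (min_width=17, slack=7)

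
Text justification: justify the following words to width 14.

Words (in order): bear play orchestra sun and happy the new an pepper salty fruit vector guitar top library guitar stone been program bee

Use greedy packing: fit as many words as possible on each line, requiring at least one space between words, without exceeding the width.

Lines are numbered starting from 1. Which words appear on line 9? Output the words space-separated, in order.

Answer: been program

Derivation:
Line 1: ['bear', 'play'] (min_width=9, slack=5)
Line 2: ['orchestra', 'sun'] (min_width=13, slack=1)
Line 3: ['and', 'happy', 'the'] (min_width=13, slack=1)
Line 4: ['new', 'an', 'pepper'] (min_width=13, slack=1)
Line 5: ['salty', 'fruit'] (min_width=11, slack=3)
Line 6: ['vector', 'guitar'] (min_width=13, slack=1)
Line 7: ['top', 'library'] (min_width=11, slack=3)
Line 8: ['guitar', 'stone'] (min_width=12, slack=2)
Line 9: ['been', 'program'] (min_width=12, slack=2)
Line 10: ['bee'] (min_width=3, slack=11)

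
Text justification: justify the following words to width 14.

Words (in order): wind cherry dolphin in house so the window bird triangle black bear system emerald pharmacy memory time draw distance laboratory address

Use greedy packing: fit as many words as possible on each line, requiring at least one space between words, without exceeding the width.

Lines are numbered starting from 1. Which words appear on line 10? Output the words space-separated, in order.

Answer: draw distance

Derivation:
Line 1: ['wind', 'cherry'] (min_width=11, slack=3)
Line 2: ['dolphin', 'in'] (min_width=10, slack=4)
Line 3: ['house', 'so', 'the'] (min_width=12, slack=2)
Line 4: ['window', 'bird'] (min_width=11, slack=3)
Line 5: ['triangle', 'black'] (min_width=14, slack=0)
Line 6: ['bear', 'system'] (min_width=11, slack=3)
Line 7: ['emerald'] (min_width=7, slack=7)
Line 8: ['pharmacy'] (min_width=8, slack=6)
Line 9: ['memory', 'time'] (min_width=11, slack=3)
Line 10: ['draw', 'distance'] (min_width=13, slack=1)
Line 11: ['laboratory'] (min_width=10, slack=4)
Line 12: ['address'] (min_width=7, slack=7)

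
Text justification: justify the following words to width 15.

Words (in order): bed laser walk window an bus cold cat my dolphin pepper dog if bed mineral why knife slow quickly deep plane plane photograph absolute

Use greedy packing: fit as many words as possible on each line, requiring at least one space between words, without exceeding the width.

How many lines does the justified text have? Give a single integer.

Line 1: ['bed', 'laser', 'walk'] (min_width=14, slack=1)
Line 2: ['window', 'an', 'bus'] (min_width=13, slack=2)
Line 3: ['cold', 'cat', 'my'] (min_width=11, slack=4)
Line 4: ['dolphin', 'pepper'] (min_width=14, slack=1)
Line 5: ['dog', 'if', 'bed'] (min_width=10, slack=5)
Line 6: ['mineral', 'why'] (min_width=11, slack=4)
Line 7: ['knife', 'slow'] (min_width=10, slack=5)
Line 8: ['quickly', 'deep'] (min_width=12, slack=3)
Line 9: ['plane', 'plane'] (min_width=11, slack=4)
Line 10: ['photograph'] (min_width=10, slack=5)
Line 11: ['absolute'] (min_width=8, slack=7)
Total lines: 11

Answer: 11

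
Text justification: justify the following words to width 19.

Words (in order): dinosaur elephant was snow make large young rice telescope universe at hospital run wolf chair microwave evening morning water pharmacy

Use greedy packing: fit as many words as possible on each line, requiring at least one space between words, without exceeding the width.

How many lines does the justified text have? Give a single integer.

Answer: 9

Derivation:
Line 1: ['dinosaur', 'elephant'] (min_width=17, slack=2)
Line 2: ['was', 'snow', 'make', 'large'] (min_width=19, slack=0)
Line 3: ['young', 'rice'] (min_width=10, slack=9)
Line 4: ['telescope', 'universe'] (min_width=18, slack=1)
Line 5: ['at', 'hospital', 'run'] (min_width=15, slack=4)
Line 6: ['wolf', 'chair'] (min_width=10, slack=9)
Line 7: ['microwave', 'evening'] (min_width=17, slack=2)
Line 8: ['morning', 'water'] (min_width=13, slack=6)
Line 9: ['pharmacy'] (min_width=8, slack=11)
Total lines: 9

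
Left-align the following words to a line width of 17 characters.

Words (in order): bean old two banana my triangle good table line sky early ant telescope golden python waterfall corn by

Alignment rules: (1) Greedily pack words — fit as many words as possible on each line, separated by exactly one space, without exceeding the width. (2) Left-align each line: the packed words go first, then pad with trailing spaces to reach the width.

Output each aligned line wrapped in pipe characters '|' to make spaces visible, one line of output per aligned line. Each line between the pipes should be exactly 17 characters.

Line 1: ['bean', 'old', 'two'] (min_width=12, slack=5)
Line 2: ['banana', 'my'] (min_width=9, slack=8)
Line 3: ['triangle', 'good'] (min_width=13, slack=4)
Line 4: ['table', 'line', 'sky'] (min_width=14, slack=3)
Line 5: ['early', 'ant'] (min_width=9, slack=8)
Line 6: ['telescope', 'golden'] (min_width=16, slack=1)
Line 7: ['python', 'waterfall'] (min_width=16, slack=1)
Line 8: ['corn', 'by'] (min_width=7, slack=10)

Answer: |bean old two     |
|banana my        |
|triangle good    |
|table line sky   |
|early ant        |
|telescope golden |
|python waterfall |
|corn by          |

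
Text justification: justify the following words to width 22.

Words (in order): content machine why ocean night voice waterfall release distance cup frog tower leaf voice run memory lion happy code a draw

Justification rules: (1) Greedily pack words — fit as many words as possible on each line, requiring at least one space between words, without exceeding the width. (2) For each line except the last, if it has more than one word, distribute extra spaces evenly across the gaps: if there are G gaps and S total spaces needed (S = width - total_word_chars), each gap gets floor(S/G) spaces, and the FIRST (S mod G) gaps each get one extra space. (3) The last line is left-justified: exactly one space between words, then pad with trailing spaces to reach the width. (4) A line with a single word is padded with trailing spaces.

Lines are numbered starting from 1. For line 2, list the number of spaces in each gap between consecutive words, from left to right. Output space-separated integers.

Answer: 4 3

Derivation:
Line 1: ['content', 'machine', 'why'] (min_width=19, slack=3)
Line 2: ['ocean', 'night', 'voice'] (min_width=17, slack=5)
Line 3: ['waterfall', 'release'] (min_width=17, slack=5)
Line 4: ['distance', 'cup', 'frog'] (min_width=17, slack=5)
Line 5: ['tower', 'leaf', 'voice', 'run'] (min_width=20, slack=2)
Line 6: ['memory', 'lion', 'happy', 'code'] (min_width=22, slack=0)
Line 7: ['a', 'draw'] (min_width=6, slack=16)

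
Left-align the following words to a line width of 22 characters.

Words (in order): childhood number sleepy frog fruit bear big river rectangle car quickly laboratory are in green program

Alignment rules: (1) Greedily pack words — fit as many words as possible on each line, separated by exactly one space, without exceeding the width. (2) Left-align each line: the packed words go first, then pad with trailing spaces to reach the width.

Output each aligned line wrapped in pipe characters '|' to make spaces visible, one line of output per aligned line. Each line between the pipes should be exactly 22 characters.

Line 1: ['childhood', 'number'] (min_width=16, slack=6)
Line 2: ['sleepy', 'frog', 'fruit', 'bear'] (min_width=22, slack=0)
Line 3: ['big', 'river', 'rectangle'] (min_width=19, slack=3)
Line 4: ['car', 'quickly', 'laboratory'] (min_width=22, slack=0)
Line 5: ['are', 'in', 'green', 'program'] (min_width=20, slack=2)

Answer: |childhood number      |
|sleepy frog fruit bear|
|big river rectangle   |
|car quickly laboratory|
|are in green program  |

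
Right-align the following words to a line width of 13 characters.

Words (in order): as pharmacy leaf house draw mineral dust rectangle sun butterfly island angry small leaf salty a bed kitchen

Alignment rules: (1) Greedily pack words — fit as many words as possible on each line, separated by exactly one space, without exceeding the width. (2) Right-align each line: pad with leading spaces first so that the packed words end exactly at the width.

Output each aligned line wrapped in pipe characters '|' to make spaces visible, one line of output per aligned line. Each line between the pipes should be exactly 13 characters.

Answer: |  as pharmacy|
|   leaf house|
| draw mineral|
|         dust|
|rectangle sun|
|    butterfly|
| island angry|
|   small leaf|
|  salty a bed|
|      kitchen|

Derivation:
Line 1: ['as', 'pharmacy'] (min_width=11, slack=2)
Line 2: ['leaf', 'house'] (min_width=10, slack=3)
Line 3: ['draw', 'mineral'] (min_width=12, slack=1)
Line 4: ['dust'] (min_width=4, slack=9)
Line 5: ['rectangle', 'sun'] (min_width=13, slack=0)
Line 6: ['butterfly'] (min_width=9, slack=4)
Line 7: ['island', 'angry'] (min_width=12, slack=1)
Line 8: ['small', 'leaf'] (min_width=10, slack=3)
Line 9: ['salty', 'a', 'bed'] (min_width=11, slack=2)
Line 10: ['kitchen'] (min_width=7, slack=6)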